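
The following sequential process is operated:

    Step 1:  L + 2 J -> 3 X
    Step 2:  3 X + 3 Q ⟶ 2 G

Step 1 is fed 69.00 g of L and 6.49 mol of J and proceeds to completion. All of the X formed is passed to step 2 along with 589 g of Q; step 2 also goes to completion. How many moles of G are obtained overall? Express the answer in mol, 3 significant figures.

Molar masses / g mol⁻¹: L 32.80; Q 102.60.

Step 1:
n(L) = 69.00 / 32.80 = 2.104 mol
n(J) = 6.490 mol
n/ν for L = 2.104/1 = 2.104
n/ν for J = 6.490/2 = 3.245
Smallest n/ν is L → limiting reagent.
n(X) produced = (3/1) × 2.104 = 6.312 mol
Step 2:
n(X) available = 6.312 mol
n(Q) = 589.0 / 102.60 = 5.741 mol
n/ν for X = 6.312/3 = 2.104
n/ν for Q = 5.741/3 = 1.914
Smallest n/ν is Q → limiting reagent.
n(G) = (2/3) × 5.741 = 3.827 mol

3.83 mol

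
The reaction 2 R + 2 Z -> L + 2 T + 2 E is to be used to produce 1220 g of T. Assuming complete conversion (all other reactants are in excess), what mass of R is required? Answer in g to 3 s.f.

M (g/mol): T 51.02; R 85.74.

n(T) = 1220 / 51.02 = 23.91 mol
n(R) = (2/2) × 23.91 = 23.91 mol
mass = 23.91 × 85.74 = 2050 g

2050 g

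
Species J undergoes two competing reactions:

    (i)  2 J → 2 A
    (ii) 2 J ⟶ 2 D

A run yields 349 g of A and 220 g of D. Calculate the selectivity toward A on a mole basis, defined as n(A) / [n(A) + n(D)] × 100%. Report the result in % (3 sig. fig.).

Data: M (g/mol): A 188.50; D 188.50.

n(A) = 349 / 188.50 = 1.851 mol
n(D) = 220 / 188.50 = 1.167 mol
selectivity = 1.851/(1.851+1.167) × 100 = 61.33 %

61.3 %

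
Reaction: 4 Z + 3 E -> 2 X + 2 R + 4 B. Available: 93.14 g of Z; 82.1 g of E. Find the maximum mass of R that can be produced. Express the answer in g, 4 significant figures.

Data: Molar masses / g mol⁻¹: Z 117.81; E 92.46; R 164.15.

64.89 g

n(Z) = 93.14 / 117.81 = 0.7906 mol
n(E) = 82.10 / 92.46 = 0.8880 mol
n/ν → Z: 0.1977, E: 0.2960; Z is limiting.
n(R) = (2/4) × 0.7906 = 0.3953 mol
mass = 0.3953 × 164.15 = 64.89 g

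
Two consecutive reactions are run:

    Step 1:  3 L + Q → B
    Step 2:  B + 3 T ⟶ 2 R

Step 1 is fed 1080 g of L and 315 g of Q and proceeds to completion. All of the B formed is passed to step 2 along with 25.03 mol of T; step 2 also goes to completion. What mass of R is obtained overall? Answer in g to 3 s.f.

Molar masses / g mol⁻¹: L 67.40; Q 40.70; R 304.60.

3250 g

Step 1:
n(L) = 1080 / 67.40 = 16.02 mol
n(Q) = 315.0 / 40.70 = 7.740 mol
n/ν → L: 5.340, Q: 7.740; L is limiting.
n(B) produced = (1/3) × 16.02 = 5.340 mol
Step 2:
n(B) available = 5.340 mol
n(T) = 25.03 mol
n/ν → B: 5.340, T: 8.343; B is limiting.
n(R) = (2/1) × 5.340 = 10.68 mol
mass = 10.68 × 304.60 = 3253 g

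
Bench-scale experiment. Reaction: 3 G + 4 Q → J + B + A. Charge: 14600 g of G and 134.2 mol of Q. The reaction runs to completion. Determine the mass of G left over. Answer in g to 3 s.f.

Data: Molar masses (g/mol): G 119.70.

n(G) = 14600 / 119.70 = 122.0 mol
n(Q) = 134.2 mol
n/ν for G = 122.0/3 = 40.67
n/ν for Q = 134.2/4 = 33.55
Smallest n/ν is Q → limiting reagent.
G consumed = (3/4) × 134.2 = 100.7 mol
G remaining = 122.0 − 100.7 = 21.30 mol
mass = 21.30 × 119.70 = 2550 g

2550 g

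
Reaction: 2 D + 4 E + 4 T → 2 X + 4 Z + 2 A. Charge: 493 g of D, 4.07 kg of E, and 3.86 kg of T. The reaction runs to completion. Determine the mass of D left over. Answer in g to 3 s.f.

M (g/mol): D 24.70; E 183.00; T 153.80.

218 g

n(D) = 493.0 / 24.70 = 19.96 mol
n(E) = 4.070×1000 / 183.00 = 22.24 mol
n(T) = 3.860×1000 / 153.80 = 25.10 mol
n/ν → D: 9.980, E: 5.560, T: 6.275; E is limiting.
D consumed = (2/4) × 22.24 = 11.12 mol
D remaining = 19.96 − 11.12 = 8.840 mol
mass = 8.840 × 24.70 = 218.3 g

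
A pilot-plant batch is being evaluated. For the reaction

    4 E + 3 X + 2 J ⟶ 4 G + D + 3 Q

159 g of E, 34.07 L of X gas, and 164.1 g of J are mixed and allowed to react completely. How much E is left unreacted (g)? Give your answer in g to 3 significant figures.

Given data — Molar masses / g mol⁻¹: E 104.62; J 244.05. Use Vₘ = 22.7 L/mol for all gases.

n(E) = 159.0 / 104.62 = 1.520 mol
n(X) = 34.07 / 22.7 = 1.501 mol
n(J) = 164.1 / 244.05 = 0.6724 mol
n/ν for E = 1.520/4 = 0.3800
n/ν for X = 1.501/3 = 0.5003
n/ν for J = 0.6724/2 = 0.3362
Smallest n/ν is J → limiting reagent.
E consumed = (4/2) × 0.6724 = 1.345 mol
E remaining = 1.520 − 1.345 = 0.1750 mol
mass = 0.1750 × 104.62 = 18.31 g

18.3 g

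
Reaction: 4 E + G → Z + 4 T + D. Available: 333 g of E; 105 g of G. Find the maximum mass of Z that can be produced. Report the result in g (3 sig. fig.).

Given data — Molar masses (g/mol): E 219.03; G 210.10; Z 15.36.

n(E) = 333.0 / 219.03 = 1.520 mol
n(G) = 105.0 / 210.10 = 0.4998 mol
n/ν for E = 1.520/4 = 0.3800
n/ν for G = 0.4998/1 = 0.4998
Smallest n/ν is E → limiting reagent.
n(Z) = (1/4) × 1.520 = 0.3800 mol
mass = 0.3800 × 15.36 = 5.837 g

5.84 g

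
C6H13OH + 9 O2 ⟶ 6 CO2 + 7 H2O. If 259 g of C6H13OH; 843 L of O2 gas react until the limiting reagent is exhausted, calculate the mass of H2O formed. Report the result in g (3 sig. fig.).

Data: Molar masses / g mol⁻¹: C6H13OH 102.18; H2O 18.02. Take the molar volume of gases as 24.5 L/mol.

320 g

n(C6H13OH) = 259.0 / 102.18 = 2.535 mol
n(O2) = 843.0 / 24.5 = 34.41 mol
n/ν for C6H13OH = 2.535/1 = 2.535
n/ν for O2 = 34.41/9 = 3.823
Smallest n/ν is C6H13OH → limiting reagent.
n(H2O) = (7/1) × 2.535 = 17.75 mol
mass = 17.75 × 18.02 = 319.9 g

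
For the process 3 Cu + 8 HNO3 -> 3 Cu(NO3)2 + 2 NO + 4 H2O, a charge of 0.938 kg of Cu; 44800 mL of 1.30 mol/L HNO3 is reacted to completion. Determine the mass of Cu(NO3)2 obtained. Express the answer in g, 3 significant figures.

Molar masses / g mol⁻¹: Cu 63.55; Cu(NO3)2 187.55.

n(Cu) = 0.9380×1000 / 63.55 = 14.76 mol
n(HNO3) = 1.30 × 44800/1000 = 58.24 mol
n/ν for Cu = 14.76/3 = 4.920
n/ν for HNO3 = 58.24/8 = 7.280
Smallest n/ν is Cu → limiting reagent.
n(Cu(NO3)2) = (3/3) × 14.76 = 14.76 mol
mass = 14.76 × 187.55 = 2768 g

2770 g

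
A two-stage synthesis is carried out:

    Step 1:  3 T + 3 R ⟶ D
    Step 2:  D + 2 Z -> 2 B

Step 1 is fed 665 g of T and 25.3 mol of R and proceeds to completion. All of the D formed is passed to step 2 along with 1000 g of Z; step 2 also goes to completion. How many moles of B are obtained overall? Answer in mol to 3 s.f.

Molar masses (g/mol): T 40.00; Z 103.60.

Step 1:
n(T) = 665.0 / 40.00 = 16.63 mol
n(R) = 25.30 mol
n/ν for T = 16.63/3 = 5.543
n/ν for R = 25.30/3 = 8.433
Smallest n/ν is T → limiting reagent.
n(D) produced = (1/3) × 16.63 = 5.543 mol
Step 2:
n(D) available = 5.543 mol
n(Z) = 1000 / 103.60 = 9.653 mol
n/ν for D = 5.543/1 = 5.543
n/ν for Z = 9.653/2 = 4.827
Smallest n/ν is Z → limiting reagent.
n(B) = (2/2) × 9.653 = 9.653 mol

9.65 mol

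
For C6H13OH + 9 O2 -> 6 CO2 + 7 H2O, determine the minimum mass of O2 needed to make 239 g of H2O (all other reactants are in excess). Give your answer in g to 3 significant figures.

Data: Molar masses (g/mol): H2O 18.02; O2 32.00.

546 g

n(H2O) = 239 / 18.02 = 13.26 mol
n(O2) = (9/7) × 13.26 = 17.05 mol
mass = 17.05 × 32.00 = 545.6 g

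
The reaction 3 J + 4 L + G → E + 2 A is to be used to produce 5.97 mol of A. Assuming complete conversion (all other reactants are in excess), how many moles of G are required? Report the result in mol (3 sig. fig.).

2.99 mol

n(A) = 5.970 mol
n(G) = (1/2) × 5.970 = 2.985 mol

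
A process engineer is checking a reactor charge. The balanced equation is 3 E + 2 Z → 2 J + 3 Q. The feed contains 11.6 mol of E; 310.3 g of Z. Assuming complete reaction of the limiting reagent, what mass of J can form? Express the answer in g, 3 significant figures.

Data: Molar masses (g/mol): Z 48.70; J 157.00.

1000 g

n(E) = 11.60 mol
n(Z) = 310.3 / 48.70 = 6.372 mol
n/ν → E: 3.867, Z: 3.186; Z is limiting.
n(J) = (2/2) × 6.372 = 6.372 mol
mass = 6.372 × 157.00 = 1000 g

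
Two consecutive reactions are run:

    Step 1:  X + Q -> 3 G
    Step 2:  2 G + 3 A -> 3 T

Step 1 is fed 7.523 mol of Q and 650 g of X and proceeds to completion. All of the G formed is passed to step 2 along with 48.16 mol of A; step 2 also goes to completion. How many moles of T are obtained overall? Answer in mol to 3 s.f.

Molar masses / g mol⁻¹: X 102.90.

28.4 mol

Step 1:
n(Q) = 7.523 mol
n(X) = 650.0 / 102.90 = 6.317 mol
n/ν for Q = 7.523/1 = 7.523
n/ν for X = 6.317/1 = 6.317
Smallest n/ν is X → limiting reagent.
n(G) produced = (3/1) × 6.317 = 18.95 mol
Step 2:
n(G) available = 18.95 mol
n(A) = 48.16 mol
n/ν for G = 18.95/2 = 9.475
n/ν for A = 48.16/3 = 16.05
Smallest n/ν is G → limiting reagent.
n(T) = (3/2) × 18.95 = 28.43 mol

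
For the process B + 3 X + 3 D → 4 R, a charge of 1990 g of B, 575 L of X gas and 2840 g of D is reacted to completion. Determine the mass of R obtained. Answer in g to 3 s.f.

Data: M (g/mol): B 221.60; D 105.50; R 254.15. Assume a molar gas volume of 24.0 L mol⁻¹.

n(B) = 1990 / 221.60 = 8.980 mol
n(X) = 575.0 / 24.0 = 23.96 mol
n(D) = 2840 / 105.50 = 26.92 mol
n/ν → B: 8.980, X: 7.987, D: 8.973; X is limiting.
n(R) = (4/3) × 23.96 = 31.95 mol
mass = 31.95 × 254.15 = 8120 g

8120 g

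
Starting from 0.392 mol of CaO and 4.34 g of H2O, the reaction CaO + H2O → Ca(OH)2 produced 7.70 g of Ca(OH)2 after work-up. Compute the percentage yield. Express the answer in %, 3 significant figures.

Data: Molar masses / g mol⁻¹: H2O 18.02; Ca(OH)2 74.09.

n(CaO) = 0.3920 mol
n(H2O) = 4.340 / 18.02 = 0.2408 mol
n/ν for CaO = 0.3920/1 = 0.3920
n/ν for H2O = 0.2408/1 = 0.2408
Smallest n/ν is H2O → limiting reagent.
theoretical n(Ca(OH)2) = (1/1) × 0.2408 = 0.2408 mol → 17.84 g
% yield = 7.70 / 17.84 × 100 = 43.16 %

43.2 %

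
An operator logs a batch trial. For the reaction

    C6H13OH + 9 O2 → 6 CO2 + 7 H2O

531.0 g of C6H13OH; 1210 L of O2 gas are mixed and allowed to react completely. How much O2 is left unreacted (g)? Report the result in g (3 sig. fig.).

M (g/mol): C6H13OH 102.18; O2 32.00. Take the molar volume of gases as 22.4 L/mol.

n(C6H13OH) = 531.0 / 102.18 = 5.197 mol
n(O2) = 1210 / 22.4 = 54.02 mol
n/ν for C6H13OH = 5.197/1 = 5.197
n/ν for O2 = 54.02/9 = 6.002
Smallest n/ν is C6H13OH → limiting reagent.
O2 consumed = (9/1) × 5.197 = 46.77 mol
O2 remaining = 54.02 − 46.77 = 7.250 mol
mass = 7.250 × 32.00 = 232.0 g

232 g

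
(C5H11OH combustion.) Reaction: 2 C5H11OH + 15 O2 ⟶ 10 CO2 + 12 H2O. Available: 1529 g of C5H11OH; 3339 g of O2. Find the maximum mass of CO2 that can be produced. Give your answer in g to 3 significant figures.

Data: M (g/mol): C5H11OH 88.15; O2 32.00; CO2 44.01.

3060 g

n(C5H11OH) = 1529 / 88.15 = 17.35 mol
n(O2) = 3339 / 32.00 = 104.3 mol
n/ν for C5H11OH = 17.35/2 = 8.675
n/ν for O2 = 104.3/15 = 6.953
Smallest n/ν is O2 → limiting reagent.
n(CO2) = (10/15) × 104.3 = 69.53 mol
mass = 69.53 × 44.01 = 3060 g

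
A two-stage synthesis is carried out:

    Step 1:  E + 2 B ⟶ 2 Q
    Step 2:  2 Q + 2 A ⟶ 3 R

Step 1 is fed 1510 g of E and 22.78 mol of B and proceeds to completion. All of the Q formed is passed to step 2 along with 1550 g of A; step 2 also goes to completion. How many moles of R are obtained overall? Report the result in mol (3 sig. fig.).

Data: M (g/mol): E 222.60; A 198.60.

11.7 mol

Step 1:
n(E) = 1510 / 222.60 = 6.783 mol
n(B) = 22.78 mol
n/ν for E = 6.783/1 = 6.783
n/ν for B = 22.78/2 = 11.39
Smallest n/ν is E → limiting reagent.
n(Q) produced = (2/1) × 6.783 = 13.57 mol
Step 2:
n(Q) available = 13.57 mol
n(A) = 1550 / 198.60 = 7.805 mol
n/ν for Q = 13.57/2 = 6.785
n/ν for A = 7.805/2 = 3.903
Smallest n/ν is A → limiting reagent.
n(R) = (3/2) × 7.805 = 11.71 mol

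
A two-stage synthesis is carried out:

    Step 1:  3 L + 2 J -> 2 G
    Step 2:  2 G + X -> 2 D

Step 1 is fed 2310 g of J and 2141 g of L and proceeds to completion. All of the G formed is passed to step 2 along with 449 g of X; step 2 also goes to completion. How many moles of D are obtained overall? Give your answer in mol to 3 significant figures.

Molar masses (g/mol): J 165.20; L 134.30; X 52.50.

10.6 mol

Step 1:
n(J) = 2310 / 165.20 = 13.98 mol
n(L) = 2141 / 134.30 = 15.94 mol
n/ν for J = 13.98/2 = 6.990
n/ν for L = 15.94/3 = 5.313
Smallest n/ν is L → limiting reagent.
n(G) produced = (2/3) × 15.94 = 10.63 mol
Step 2:
n(G) available = 10.63 mol
n(X) = 449.0 / 52.50 = 8.552 mol
n/ν for G = 10.63/2 = 5.315
n/ν for X = 8.552/1 = 8.552
Smallest n/ν is G → limiting reagent.
n(D) = (2/2) × 10.63 = 10.63 mol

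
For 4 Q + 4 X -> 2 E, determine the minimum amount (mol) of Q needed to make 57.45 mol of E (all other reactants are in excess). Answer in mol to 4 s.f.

n(E) = 57.45 mol
n(Q) = (4/2) × 57.45 = 114.9 mol

114.9 mol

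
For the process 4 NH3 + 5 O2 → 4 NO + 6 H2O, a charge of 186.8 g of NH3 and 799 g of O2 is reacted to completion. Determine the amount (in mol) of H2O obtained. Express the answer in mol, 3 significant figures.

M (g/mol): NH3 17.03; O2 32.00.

n(NH3) = 186.8 / 17.03 = 10.97 mol
n(O2) = 799.0 / 32.00 = 24.97 mol
n/ν for NH3 = 10.97/4 = 2.743
n/ν for O2 = 24.97/5 = 4.994
Smallest n/ν is NH3 → limiting reagent.
n(H2O) = (6/4) × 10.97 = 16.46 mol

16.5 mol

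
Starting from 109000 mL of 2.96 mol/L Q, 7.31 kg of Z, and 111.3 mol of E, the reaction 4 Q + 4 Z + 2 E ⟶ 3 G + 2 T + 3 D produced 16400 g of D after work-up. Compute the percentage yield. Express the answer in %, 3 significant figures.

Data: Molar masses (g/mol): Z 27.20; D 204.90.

n(Q) = 2.96 × 109000/1000 = 322.6 mol
n(Z) = 7.310×1000 / 27.20 = 268.8 mol
n(E) = 111.3 mol
n/ν → Q: 80.65, Z: 67.20, E: 55.65; E is limiting.
theoretical n(D) = (3/2) × 111.3 = 167.0 mol → 34220 g
% yield = 16400 / 34220 × 100 = 47.93 %

47.9 %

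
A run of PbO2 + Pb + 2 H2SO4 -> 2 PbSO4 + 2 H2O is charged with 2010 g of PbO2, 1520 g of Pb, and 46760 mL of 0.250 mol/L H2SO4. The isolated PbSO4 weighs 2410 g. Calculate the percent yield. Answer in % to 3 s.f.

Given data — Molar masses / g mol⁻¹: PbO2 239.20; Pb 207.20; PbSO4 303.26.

68.0 %

n(PbO2) = 2010 / 239.20 = 8.403 mol
n(Pb) = 1520 / 207.20 = 7.336 mol
n(H2SO4) = 0.250 × 46760/1000 = 11.69 mol
n/ν → PbO2: 8.403, Pb: 7.336, H2SO4: 5.845; H2SO4 is limiting.
theoretical n(PbSO4) = (2/2) × 11.69 = 11.69 mol → 3545 g
% yield = 2410 / 3545 × 100 = 67.98 %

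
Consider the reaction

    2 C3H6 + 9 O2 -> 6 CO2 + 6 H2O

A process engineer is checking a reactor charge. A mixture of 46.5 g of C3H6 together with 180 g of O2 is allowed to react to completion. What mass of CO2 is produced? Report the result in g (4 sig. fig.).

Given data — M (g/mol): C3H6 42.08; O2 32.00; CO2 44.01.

145.9 g

n(C3H6) = 46.50 / 42.08 = 1.105 mol
n(O2) = 180.0 / 32.00 = 5.625 mol
n/ν for C3H6 = 1.105/2 = 0.5525
n/ν for O2 = 5.625/9 = 0.6250
Smallest n/ν is C3H6 → limiting reagent.
n(CO2) = (6/2) × 1.105 = 3.315 mol
mass = 3.315 × 44.01 = 145.9 g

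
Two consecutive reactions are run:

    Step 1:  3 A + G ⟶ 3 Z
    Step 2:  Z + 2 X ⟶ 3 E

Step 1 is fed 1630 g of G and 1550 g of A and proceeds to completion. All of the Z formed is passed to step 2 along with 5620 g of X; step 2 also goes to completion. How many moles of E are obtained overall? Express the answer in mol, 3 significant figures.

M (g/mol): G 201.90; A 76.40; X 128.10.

60.9 mol

Step 1:
n(G) = 1630 / 201.90 = 8.073 mol
n(A) = 1550 / 76.40 = 20.29 mol
n/ν for G = 8.073/1 = 8.073
n/ν for A = 20.29/3 = 6.763
Smallest n/ν is A → limiting reagent.
n(Z) produced = (3/3) × 20.29 = 20.29 mol
Step 2:
n(Z) available = 20.29 mol
n(X) = 5620 / 128.10 = 43.87 mol
n/ν for Z = 20.29/1 = 20.29
n/ν for X = 43.87/2 = 21.94
Smallest n/ν is Z → limiting reagent.
n(E) = (3/1) × 20.29 = 60.87 mol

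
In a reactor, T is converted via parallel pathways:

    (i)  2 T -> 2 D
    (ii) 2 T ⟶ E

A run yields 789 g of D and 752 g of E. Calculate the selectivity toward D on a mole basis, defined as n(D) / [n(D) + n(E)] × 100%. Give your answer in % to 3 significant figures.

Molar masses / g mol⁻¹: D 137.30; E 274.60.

67.7 %

n(D) = 789 / 137.30 = 5.747 mol
n(E) = 752 / 274.60 = 2.739 mol
selectivity = 5.747/(5.747+2.739) × 100 = 67.72 %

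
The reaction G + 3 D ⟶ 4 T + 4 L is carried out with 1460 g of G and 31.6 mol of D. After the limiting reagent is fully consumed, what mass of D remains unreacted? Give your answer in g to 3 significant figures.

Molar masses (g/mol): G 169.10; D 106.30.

606 g

n(G) = 1460 / 169.10 = 8.634 mol
n(D) = 31.60 mol
n/ν for G = 8.634/1 = 8.634
n/ν for D = 31.60/3 = 10.53
Smallest n/ν is G → limiting reagent.
D consumed = (3/1) × 8.634 = 25.90 mol
D remaining = 31.60 − 25.90 = 5.700 mol
mass = 5.700 × 106.30 = 605.9 g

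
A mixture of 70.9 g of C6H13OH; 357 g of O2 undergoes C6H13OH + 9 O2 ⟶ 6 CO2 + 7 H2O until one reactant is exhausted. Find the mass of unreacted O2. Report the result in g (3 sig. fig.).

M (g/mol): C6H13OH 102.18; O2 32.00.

n(C6H13OH) = 70.90 / 102.18 = 0.6939 mol
n(O2) = 357.0 / 32.00 = 11.16 mol
n/ν for C6H13OH = 0.6939/1 = 0.6939
n/ν for O2 = 11.16/9 = 1.240
Smallest n/ν is C6H13OH → limiting reagent.
O2 consumed = (9/1) × 0.6939 = 6.245 mol
O2 remaining = 11.16 − 6.245 = 4.915 mol
mass = 4.915 × 32.00 = 157.3 g

157 g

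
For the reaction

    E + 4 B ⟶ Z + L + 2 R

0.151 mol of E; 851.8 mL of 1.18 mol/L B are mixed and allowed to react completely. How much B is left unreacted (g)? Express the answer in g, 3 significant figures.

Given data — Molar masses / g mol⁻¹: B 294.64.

n(E) = 0.1510 mol
n(B) = 1.18 × 851.8/1000 = 1.005 mol
n/ν for E = 0.1510/1 = 0.1510
n/ν for B = 1.005/4 = 0.2513
Smallest n/ν is E → limiting reagent.
B consumed = (4/1) × 0.1510 = 0.6040 mol
B remaining = 1.005 − 0.6040 = 0.4010 mol
mass = 0.4010 × 294.64 = 118.2 g

118 g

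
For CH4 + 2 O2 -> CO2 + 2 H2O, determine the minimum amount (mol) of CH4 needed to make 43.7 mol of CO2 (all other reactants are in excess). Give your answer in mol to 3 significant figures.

n(CO2) = 43.70 mol
n(CH4) = (1/1) × 43.70 = 43.70 mol

43.7 mol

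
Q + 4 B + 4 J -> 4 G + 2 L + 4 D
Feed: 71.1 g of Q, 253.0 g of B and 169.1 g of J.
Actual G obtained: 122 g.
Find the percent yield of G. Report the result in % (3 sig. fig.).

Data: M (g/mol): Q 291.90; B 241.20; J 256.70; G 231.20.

80.1 %

n(Q) = 71.10 / 291.90 = 0.2436 mol
n(B) = 253.0 / 241.20 = 1.049 mol
n(J) = 169.1 / 256.70 = 0.6587 mol
n/ν → Q: 0.2436, B: 0.2623, J: 0.1647; J is limiting.
theoretical n(G) = (4/4) × 0.6587 = 0.6587 mol → 152.3 g
% yield = 122 / 152.3 × 100 = 80.11 %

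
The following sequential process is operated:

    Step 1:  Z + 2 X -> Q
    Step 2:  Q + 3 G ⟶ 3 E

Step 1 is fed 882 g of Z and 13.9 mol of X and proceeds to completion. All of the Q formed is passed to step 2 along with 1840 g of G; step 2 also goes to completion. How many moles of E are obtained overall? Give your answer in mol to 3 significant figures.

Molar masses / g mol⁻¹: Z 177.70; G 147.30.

Step 1:
n(Z) = 882.0 / 177.70 = 4.963 mol
n(X) = 13.90 mol
n/ν for Z = 4.963/1 = 4.963
n/ν for X = 13.90/2 = 6.950
Smallest n/ν is Z → limiting reagent.
n(Q) produced = (1/1) × 4.963 = 4.963 mol
Step 2:
n(Q) available = 4.963 mol
n(G) = 1840 / 147.30 = 12.49 mol
n/ν for Q = 4.963/1 = 4.963
n/ν for G = 12.49/3 = 4.163
Smallest n/ν is G → limiting reagent.
n(E) = (3/3) × 12.49 = 12.49 mol

12.5 mol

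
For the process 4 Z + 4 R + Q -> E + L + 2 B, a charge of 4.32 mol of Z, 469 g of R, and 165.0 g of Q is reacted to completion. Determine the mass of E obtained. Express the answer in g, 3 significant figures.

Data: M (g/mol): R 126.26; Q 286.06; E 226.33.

131 g

n(Z) = 4.320 mol
n(R) = 469.0 / 126.26 = 3.715 mol
n(Q) = 165.0 / 286.06 = 0.5768 mol
n/ν for Z = 4.320/4 = 1.080
n/ν for R = 3.715/4 = 0.9288
n/ν for Q = 0.5768/1 = 0.5768
Smallest n/ν is Q → limiting reagent.
n(E) = (1/1) × 0.5768 = 0.5768 mol
mass = 0.5768 × 226.33 = 130.5 g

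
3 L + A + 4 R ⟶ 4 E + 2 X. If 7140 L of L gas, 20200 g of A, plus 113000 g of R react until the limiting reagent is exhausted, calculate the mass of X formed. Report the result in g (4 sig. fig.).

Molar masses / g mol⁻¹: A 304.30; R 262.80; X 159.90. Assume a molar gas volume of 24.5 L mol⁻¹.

n(L) = 7140 / 24.5 = 291.4 mol
n(A) = 20200 / 304.30 = 66.38 mol
n(R) = 113000 / 262.80 = 430.0 mol
n/ν → L: 97.13, A: 66.38, R: 107.5; A is limiting.
n(X) = (2/1) × 66.38 = 132.8 mol
mass = 132.8 × 159.90 = 21230 g

21230 g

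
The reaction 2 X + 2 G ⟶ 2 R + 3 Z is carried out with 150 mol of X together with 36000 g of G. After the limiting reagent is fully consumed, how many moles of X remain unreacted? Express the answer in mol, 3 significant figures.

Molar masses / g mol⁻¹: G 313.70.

n(X) = 150.0 mol
n(G) = 36000 / 313.70 = 114.8 mol
n/ν → X: 75.00, G: 57.40; G is limiting.
X consumed = (2/2) × 114.8 = 114.8 mol
X remaining = 150.0 − 114.8 = 35.20 mol

35.2 mol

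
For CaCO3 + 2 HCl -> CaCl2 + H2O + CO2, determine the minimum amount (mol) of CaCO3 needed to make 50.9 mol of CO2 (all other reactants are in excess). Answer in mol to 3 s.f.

n(CO2) = 50.90 mol
n(CaCO3) = (1/1) × 50.90 = 50.90 mol

50.9 mol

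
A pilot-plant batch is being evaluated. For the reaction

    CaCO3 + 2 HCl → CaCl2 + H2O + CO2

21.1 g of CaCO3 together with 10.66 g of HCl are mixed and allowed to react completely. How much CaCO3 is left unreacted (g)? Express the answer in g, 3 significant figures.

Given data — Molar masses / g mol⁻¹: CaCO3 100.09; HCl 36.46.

n(CaCO3) = 21.10 / 100.09 = 0.2108 mol
n(HCl) = 10.66 / 36.46 = 0.2924 mol
n/ν → CaCO3: 0.2108, HCl: 0.1462; HCl is limiting.
CaCO3 consumed = (1/2) × 0.2924 = 0.1462 mol
CaCO3 remaining = 0.2108 − 0.1462 = 0.06460 mol
mass = 0.06460 × 100.09 = 6.466 g

6.47 g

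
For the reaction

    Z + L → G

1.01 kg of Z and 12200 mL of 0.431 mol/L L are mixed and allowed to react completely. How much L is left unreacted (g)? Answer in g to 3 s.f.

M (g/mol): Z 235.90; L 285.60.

n(Z) = 1.010×1000 / 235.90 = 4.281 mol
n(L) = 0.431 × 12200/1000 = 5.258 mol
n/ν for Z = 4.281/1 = 4.281
n/ν for L = 5.258/1 = 5.258
Smallest n/ν is Z → limiting reagent.
L consumed = (1/1) × 4.281 = 4.281 mol
L remaining = 5.258 − 4.281 = 0.9770 mol
mass = 0.9770 × 285.60 = 279.0 g

279 g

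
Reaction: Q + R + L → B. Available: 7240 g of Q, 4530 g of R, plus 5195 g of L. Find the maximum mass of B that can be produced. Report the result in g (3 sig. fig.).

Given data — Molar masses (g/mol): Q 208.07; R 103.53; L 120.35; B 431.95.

n(Q) = 7240 / 208.07 = 34.80 mol
n(R) = 4530 / 103.53 = 43.76 mol
n(L) = 5195 / 120.35 = 43.17 mol
n/ν → Q: 34.80, R: 43.76, L: 43.17; Q is limiting.
n(B) = (1/1) × 34.80 = 34.80 mol
mass = 34.80 × 431.95 = 15030 g

15000 g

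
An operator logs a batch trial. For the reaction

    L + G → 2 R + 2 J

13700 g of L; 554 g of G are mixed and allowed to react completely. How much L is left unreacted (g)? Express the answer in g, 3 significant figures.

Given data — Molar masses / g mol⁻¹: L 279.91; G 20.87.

6270 g

n(L) = 13700 / 279.91 = 48.94 mol
n(G) = 554.0 / 20.87 = 26.55 mol
n/ν for L = 48.94/1 = 48.94
n/ν for G = 26.55/1 = 26.55
Smallest n/ν is G → limiting reagent.
L consumed = (1/1) × 26.55 = 26.55 mol
L remaining = 48.94 − 26.55 = 22.39 mol
mass = 22.39 × 279.91 = 6267 g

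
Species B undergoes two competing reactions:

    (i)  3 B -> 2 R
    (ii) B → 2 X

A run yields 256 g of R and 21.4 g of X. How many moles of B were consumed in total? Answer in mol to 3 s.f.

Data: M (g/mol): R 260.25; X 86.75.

1.60 mol

n(R) = 256 / 260.25 = 0.9837 mol
n(X) = 21.4 / 86.75 = 0.2467 mol
n(B) via (i) = (3/2)×0.9837 = 1.476 mol
n(B) via (ii) = (1/2)×0.2467 = 0.1234 mol
total n(B) = 1.476 + 0.1234 = 1.599 mol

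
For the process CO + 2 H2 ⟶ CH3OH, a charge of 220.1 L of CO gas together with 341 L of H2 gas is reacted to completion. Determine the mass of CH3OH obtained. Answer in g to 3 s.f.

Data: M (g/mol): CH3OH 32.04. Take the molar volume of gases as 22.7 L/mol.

241 g

n(CO) = 220.1 / 22.7 = 9.696 mol
n(H2) = 341.0 / 22.7 = 15.02 mol
n/ν for CO = 9.696/1 = 9.696
n/ν for H2 = 15.02/2 = 7.510
Smallest n/ν is H2 → limiting reagent.
n(CH3OH) = (1/2) × 15.02 = 7.510 mol
mass = 7.510 × 32.04 = 240.6 g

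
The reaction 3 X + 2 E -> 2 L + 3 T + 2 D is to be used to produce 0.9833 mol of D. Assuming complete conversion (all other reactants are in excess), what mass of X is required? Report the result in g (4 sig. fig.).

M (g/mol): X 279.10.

411.7 g

n(D) = 0.9833 mol
n(X) = (3/2) × 0.9833 = 1.475 mol
mass = 1.475 × 279.10 = 411.7 g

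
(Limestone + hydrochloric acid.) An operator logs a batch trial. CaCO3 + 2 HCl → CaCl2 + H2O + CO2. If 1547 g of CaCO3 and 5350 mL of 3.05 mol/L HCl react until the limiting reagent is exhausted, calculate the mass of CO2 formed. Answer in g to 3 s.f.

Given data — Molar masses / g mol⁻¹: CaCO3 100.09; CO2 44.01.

359 g

n(CaCO3) = 1547 / 100.09 = 15.46 mol
n(HCl) = 3.05 × 5350/1000 = 16.32 mol
n/ν for CaCO3 = 15.46/1 = 15.46
n/ν for HCl = 16.32/2 = 8.160
Smallest n/ν is HCl → limiting reagent.
n(CO2) = (1/2) × 16.32 = 8.160 mol
mass = 8.160 × 44.01 = 359.1 g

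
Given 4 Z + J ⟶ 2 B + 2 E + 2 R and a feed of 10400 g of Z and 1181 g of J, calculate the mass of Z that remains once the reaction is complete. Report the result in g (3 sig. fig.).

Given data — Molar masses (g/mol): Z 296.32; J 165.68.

n(Z) = 10400 / 296.32 = 35.10 mol
n(J) = 1181 / 165.68 = 7.128 mol
n/ν → Z: 8.775, J: 7.128; J is limiting.
Z consumed = (4/1) × 7.128 = 28.51 mol
Z remaining = 35.10 − 28.51 = 6.590 mol
mass = 6.590 × 296.32 = 1953 g

1950 g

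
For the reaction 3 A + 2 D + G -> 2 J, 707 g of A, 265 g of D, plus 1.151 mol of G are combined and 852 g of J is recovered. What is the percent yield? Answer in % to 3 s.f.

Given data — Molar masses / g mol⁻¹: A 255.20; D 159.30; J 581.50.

n(A) = 707.0 / 255.20 = 2.770 mol
n(D) = 265.0 / 159.30 = 1.664 mol
n(G) = 1.151 mol
n/ν for A = 2.770/3 = 0.9233
n/ν for D = 1.664/2 = 0.8320
n/ν for G = 1.151/1 = 1.151
Smallest n/ν is D → limiting reagent.
theoretical n(J) = (2/2) × 1.664 = 1.664 mol → 967.6 g
% yield = 852 / 967.6 × 100 = 88.05 %

88.1 %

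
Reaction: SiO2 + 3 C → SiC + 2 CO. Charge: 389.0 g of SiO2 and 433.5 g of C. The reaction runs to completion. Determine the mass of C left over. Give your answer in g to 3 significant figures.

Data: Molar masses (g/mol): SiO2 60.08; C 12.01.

n(SiO2) = 389.0 / 60.08 = 6.475 mol
n(C) = 433.5 / 12.01 = 36.09 mol
n/ν for SiO2 = 6.475/1 = 6.475
n/ν for C = 36.09/3 = 12.03
Smallest n/ν is SiO2 → limiting reagent.
C consumed = (3/1) × 6.475 = 19.43 mol
C remaining = 36.09 − 19.43 = 16.66 mol
mass = 16.66 × 12.01 = 200.1 g

200 g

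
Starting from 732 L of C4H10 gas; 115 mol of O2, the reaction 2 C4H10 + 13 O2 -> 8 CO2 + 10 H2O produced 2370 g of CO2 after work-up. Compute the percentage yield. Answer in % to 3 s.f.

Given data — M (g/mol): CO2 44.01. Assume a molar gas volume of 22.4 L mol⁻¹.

n(C4H10) = 732.0 / 22.4 = 32.68 mol
n(O2) = 115.0 mol
n/ν for C4H10 = 32.68/2 = 16.34
n/ν for O2 = 115.0/13 = 8.846
Smallest n/ν is O2 → limiting reagent.
theoretical n(CO2) = (8/13) × 115.0 = 70.77 mol → 3115 g
% yield = 2370 / 3115 × 100 = 76.08 %

76.1 %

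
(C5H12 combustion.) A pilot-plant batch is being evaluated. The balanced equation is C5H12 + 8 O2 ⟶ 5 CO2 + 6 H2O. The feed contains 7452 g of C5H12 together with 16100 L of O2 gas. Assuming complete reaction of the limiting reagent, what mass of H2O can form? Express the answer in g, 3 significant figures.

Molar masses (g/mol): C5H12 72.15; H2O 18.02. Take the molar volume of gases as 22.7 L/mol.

n(C5H12) = 7452 / 72.15 = 103.3 mol
n(O2) = 16100 / 22.7 = 709.3 mol
n/ν → C5H12: 103.3, O2: 88.66; O2 is limiting.
n(H2O) = (6/8) × 709.3 = 532.0 mol
mass = 532.0 × 18.02 = 9587 g

9590 g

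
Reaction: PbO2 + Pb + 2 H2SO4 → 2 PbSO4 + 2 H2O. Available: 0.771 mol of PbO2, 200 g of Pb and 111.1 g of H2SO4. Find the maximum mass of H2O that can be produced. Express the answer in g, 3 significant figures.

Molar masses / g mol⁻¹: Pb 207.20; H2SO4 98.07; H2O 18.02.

20.4 g

n(PbO2) = 0.7710 mol
n(Pb) = 200.0 / 207.20 = 0.9653 mol
n(H2SO4) = 111.1 / 98.07 = 1.133 mol
n/ν for PbO2 = 0.7710/1 = 0.7710
n/ν for Pb = 0.9653/1 = 0.9653
n/ν for H2SO4 = 1.133/2 = 0.5665
Smallest n/ν is H2SO4 → limiting reagent.
n(H2O) = (2/2) × 1.133 = 1.133 mol
mass = 1.133 × 18.02 = 20.42 g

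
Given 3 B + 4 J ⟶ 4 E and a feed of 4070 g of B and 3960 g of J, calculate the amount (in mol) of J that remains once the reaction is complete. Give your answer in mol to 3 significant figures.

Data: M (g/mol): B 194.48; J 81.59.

n(B) = 4070 / 194.48 = 20.93 mol
n(J) = 3960 / 81.59 = 48.54 mol
n/ν → B: 6.977, J: 12.14; B is limiting.
J consumed = (4/3) × 20.93 = 27.91 mol
J remaining = 48.54 − 27.91 = 20.63 mol

20.6 mol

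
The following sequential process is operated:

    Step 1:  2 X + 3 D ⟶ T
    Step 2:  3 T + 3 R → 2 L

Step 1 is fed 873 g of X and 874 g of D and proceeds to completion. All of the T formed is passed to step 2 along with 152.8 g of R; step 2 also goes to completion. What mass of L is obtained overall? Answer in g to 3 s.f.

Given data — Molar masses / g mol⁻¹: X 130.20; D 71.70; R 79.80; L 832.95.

1060 g

Step 1:
n(X) = 873.0 / 130.20 = 6.705 mol
n(D) = 874.0 / 71.70 = 12.19 mol
n/ν → X: 3.353, D: 4.063; X is limiting.
n(T) produced = (1/2) × 6.705 = 3.353 mol
Step 2:
n(T) available = 3.353 mol
n(R) = 152.8 / 79.80 = 1.915 mol
n/ν → T: 1.118, R: 0.6383; R is limiting.
n(L) = (2/3) × 1.915 = 1.277 mol
mass = 1.277 × 832.95 = 1064 g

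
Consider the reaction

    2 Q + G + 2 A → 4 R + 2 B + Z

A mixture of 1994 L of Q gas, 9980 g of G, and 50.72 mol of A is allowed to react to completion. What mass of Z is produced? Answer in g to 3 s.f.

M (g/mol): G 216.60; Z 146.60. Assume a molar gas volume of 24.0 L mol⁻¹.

n(Q) = 1994 / 24.0 = 83.08 mol
n(G) = 9980 / 216.60 = 46.08 mol
n(A) = 50.72 mol
n/ν for Q = 83.08/2 = 41.54
n/ν for G = 46.08/1 = 46.08
n/ν for A = 50.72/2 = 25.36
Smallest n/ν is A → limiting reagent.
n(Z) = (1/2) × 50.72 = 25.36 mol
mass = 25.36 × 146.60 = 3718 g

3720 g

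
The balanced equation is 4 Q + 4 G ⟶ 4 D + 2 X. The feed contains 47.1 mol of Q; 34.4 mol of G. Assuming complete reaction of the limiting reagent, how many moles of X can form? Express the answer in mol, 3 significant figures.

17.2 mol

n(Q) = 47.10 mol
n(G) = 34.40 mol
n/ν → Q: 11.78, G: 8.600; G is limiting.
n(X) = (2/4) × 34.40 = 17.20 mol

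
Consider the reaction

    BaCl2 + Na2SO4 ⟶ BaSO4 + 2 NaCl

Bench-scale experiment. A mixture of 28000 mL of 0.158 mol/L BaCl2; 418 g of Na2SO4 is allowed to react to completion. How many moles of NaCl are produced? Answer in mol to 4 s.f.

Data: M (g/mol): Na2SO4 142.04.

5.886 mol

n(BaCl2) = 0.158 × 28000/1000 = 4.424 mol
n(Na2SO4) = 418.0 / 142.04 = 2.943 mol
n/ν for BaCl2 = 4.424/1 = 4.424
n/ν for Na2SO4 = 2.943/1 = 2.943
Smallest n/ν is Na2SO4 → limiting reagent.
n(NaCl) = (2/1) × 2.943 = 5.886 mol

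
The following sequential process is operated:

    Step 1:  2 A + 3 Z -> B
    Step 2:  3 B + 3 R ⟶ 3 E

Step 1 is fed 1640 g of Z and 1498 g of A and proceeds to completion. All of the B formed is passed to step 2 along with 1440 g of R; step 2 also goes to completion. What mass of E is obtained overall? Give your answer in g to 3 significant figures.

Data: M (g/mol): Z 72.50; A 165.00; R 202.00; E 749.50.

3400 g

Step 1:
n(Z) = 1640 / 72.50 = 22.62 mol
n(A) = 1498 / 165.00 = 9.079 mol
n/ν for Z = 22.62/3 = 7.540
n/ν for A = 9.079/2 = 4.540
Smallest n/ν is A → limiting reagent.
n(B) produced = (1/2) × 9.079 = 4.540 mol
Step 2:
n(B) available = 4.540 mol
n(R) = 1440 / 202.00 = 7.129 mol
n/ν for B = 4.540/3 = 1.513
n/ν for R = 7.129/3 = 2.376
Smallest n/ν is B → limiting reagent.
n(E) = (3/3) × 4.540 = 4.540 mol
mass = 4.540 × 749.50 = 3403 g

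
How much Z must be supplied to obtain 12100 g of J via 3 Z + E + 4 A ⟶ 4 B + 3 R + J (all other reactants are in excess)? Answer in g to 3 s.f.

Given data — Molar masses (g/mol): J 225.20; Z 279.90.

45100 g

n(J) = 12100 / 225.20 = 53.73 mol
n(Z) = (3/1) × 53.73 = 161.2 mol
mass = 161.2 × 279.90 = 45120 g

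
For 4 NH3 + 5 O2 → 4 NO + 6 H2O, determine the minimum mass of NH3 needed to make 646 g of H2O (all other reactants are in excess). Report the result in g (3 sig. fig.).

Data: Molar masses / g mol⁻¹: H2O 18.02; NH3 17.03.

407 g

n(H2O) = 646 / 18.02 = 35.85 mol
n(NH3) = (4/6) × 35.85 = 23.90 mol
mass = 23.90 × 17.03 = 407.0 g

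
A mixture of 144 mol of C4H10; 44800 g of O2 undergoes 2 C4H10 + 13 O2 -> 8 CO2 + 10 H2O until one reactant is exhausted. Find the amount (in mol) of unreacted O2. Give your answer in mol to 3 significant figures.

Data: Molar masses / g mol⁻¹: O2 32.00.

464 mol

n(C4H10) = 144.0 mol
n(O2) = 44800 / 32.00 = 1400 mol
n/ν for C4H10 = 144.0/2 = 72.00
n/ν for O2 = 1400/13 = 107.7
Smallest n/ν is C4H10 → limiting reagent.
O2 consumed = (13/2) × 144.0 = 936.0 mol
O2 remaining = 1400 − 936.0 = 464.0 mol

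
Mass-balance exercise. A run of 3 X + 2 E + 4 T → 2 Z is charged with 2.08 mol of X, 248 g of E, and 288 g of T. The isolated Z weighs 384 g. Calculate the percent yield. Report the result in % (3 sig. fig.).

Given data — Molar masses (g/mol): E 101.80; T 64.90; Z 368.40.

75.2 %

n(X) = 2.080 mol
n(E) = 248.0 / 101.80 = 2.436 mol
n(T) = 288.0 / 64.90 = 4.438 mol
n/ν → X: 0.6933, E: 1.218, T: 1.110; X is limiting.
theoretical n(Z) = (2/3) × 2.080 = 1.387 mol → 511.0 g
% yield = 384 / 511.0 × 100 = 75.15 %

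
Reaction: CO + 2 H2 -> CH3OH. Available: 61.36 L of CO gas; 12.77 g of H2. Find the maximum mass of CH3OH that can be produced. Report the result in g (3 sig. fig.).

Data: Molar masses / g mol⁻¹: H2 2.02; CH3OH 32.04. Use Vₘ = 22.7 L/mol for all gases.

n(CO) = 61.36 / 22.7 = 2.703 mol
n(H2) = 12.77 / 2.02 = 6.322 mol
n/ν for CO = 2.703/1 = 2.703
n/ν for H2 = 6.322/2 = 3.161
Smallest n/ν is CO → limiting reagent.
n(CH3OH) = (1/1) × 2.703 = 2.703 mol
mass = 2.703 × 32.04 = 86.60 g

86.6 g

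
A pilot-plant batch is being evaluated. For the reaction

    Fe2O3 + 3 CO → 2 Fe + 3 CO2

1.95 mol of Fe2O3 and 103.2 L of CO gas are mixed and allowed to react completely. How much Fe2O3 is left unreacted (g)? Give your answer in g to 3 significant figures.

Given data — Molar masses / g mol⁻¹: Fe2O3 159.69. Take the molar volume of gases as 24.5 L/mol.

n(Fe2O3) = 1.950 mol
n(CO) = 103.2 / 24.5 = 4.212 mol
n/ν for Fe2O3 = 1.950/1 = 1.950
n/ν for CO = 4.212/3 = 1.404
Smallest n/ν is CO → limiting reagent.
Fe2O3 consumed = (1/3) × 4.212 = 1.404 mol
Fe2O3 remaining = 1.950 − 1.404 = 0.5460 mol
mass = 0.5460 × 159.69 = 87.19 g

87.2 g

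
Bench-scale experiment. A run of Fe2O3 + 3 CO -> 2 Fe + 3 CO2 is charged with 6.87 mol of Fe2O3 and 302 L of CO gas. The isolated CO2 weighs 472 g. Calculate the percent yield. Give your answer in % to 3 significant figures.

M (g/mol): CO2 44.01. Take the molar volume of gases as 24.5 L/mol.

n(Fe2O3) = 6.870 mol
n(CO) = 302.0 / 24.5 = 12.33 mol
n/ν for Fe2O3 = 6.870/1 = 6.870
n/ν for CO = 12.33/3 = 4.110
Smallest n/ν is CO → limiting reagent.
theoretical n(CO2) = (3/3) × 12.33 = 12.33 mol → 542.6 g
% yield = 472 / 542.6 × 100 = 86.99 %

87.0 %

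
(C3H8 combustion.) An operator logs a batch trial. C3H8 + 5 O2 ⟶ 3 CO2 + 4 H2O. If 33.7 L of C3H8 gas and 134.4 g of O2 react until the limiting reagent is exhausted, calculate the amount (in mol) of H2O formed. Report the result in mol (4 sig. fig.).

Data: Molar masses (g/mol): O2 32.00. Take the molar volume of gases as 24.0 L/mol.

3.360 mol

n(C3H8) = 33.70 / 24.0 = 1.404 mol
n(O2) = 134.4 / 32.00 = 4.200 mol
n/ν for C3H8 = 1.404/1 = 1.404
n/ν for O2 = 4.200/5 = 0.8400
Smallest n/ν is O2 → limiting reagent.
n(H2O) = (4/5) × 4.200 = 3.360 mol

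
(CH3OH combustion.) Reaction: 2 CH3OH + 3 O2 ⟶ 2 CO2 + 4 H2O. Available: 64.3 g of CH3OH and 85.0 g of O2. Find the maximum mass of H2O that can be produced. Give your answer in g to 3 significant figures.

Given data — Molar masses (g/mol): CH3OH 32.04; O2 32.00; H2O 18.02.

63.8 g

n(CH3OH) = 64.30 / 32.04 = 2.007 mol
n(O2) = 85.00 / 32.00 = 2.656 mol
n/ν for CH3OH = 2.007/2 = 1.004
n/ν for O2 = 2.656/3 = 0.8853
Smallest n/ν is O2 → limiting reagent.
n(H2O) = (4/3) × 2.656 = 3.541 mol
mass = 3.541 × 18.02 = 63.81 g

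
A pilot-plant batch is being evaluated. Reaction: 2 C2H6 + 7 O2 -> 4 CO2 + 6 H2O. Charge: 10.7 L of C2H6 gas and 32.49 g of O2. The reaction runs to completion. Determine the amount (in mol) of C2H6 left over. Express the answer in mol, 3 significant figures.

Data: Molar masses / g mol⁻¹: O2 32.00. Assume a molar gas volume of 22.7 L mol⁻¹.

0.181 mol

n(C2H6) = 10.70 / 22.7 = 0.4714 mol
n(O2) = 32.49 / 32.00 = 1.015 mol
n/ν → C2H6: 0.2357, O2: 0.1450; O2 is limiting.
C2H6 consumed = (2/7) × 1.015 = 0.2900 mol
C2H6 remaining = 0.4714 − 0.2900 = 0.1814 mol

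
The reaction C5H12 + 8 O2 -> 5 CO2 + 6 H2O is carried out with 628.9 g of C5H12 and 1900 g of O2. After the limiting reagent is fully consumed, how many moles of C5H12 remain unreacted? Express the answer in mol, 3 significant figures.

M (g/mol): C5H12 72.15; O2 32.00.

1.29 mol

n(C5H12) = 628.9 / 72.15 = 8.717 mol
n(O2) = 1900 / 32.00 = 59.38 mol
n/ν for C5H12 = 8.717/1 = 8.717
n/ν for O2 = 59.38/8 = 7.423
Smallest n/ν is O2 → limiting reagent.
C5H12 consumed = (1/8) × 59.38 = 7.423 mol
C5H12 remaining = 8.717 − 7.423 = 1.294 mol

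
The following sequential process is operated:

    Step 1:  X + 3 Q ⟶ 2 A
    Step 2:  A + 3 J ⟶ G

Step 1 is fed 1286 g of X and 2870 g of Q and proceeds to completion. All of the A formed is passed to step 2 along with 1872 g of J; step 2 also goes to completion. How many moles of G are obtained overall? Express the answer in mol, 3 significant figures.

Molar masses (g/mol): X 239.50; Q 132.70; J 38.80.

Step 1:
n(X) = 1286 / 239.50 = 5.370 mol
n(Q) = 2870 / 132.70 = 21.63 mol
n/ν → X: 5.370, Q: 7.210; X is limiting.
n(A) produced = (2/1) × 5.370 = 10.74 mol
Step 2:
n(A) available = 10.74 mol
n(J) = 1872 / 38.80 = 48.25 mol
n/ν → A: 10.74, J: 16.08; A is limiting.
n(G) = (1/1) × 10.74 = 10.74 mol

10.7 mol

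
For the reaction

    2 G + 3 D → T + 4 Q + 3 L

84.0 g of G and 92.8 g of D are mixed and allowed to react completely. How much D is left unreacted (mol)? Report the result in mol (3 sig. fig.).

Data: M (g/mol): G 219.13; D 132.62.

n(G) = 84.00 / 219.13 = 0.3833 mol
n(D) = 92.80 / 132.62 = 0.6997 mol
n/ν for G = 0.3833/2 = 0.1917
n/ν for D = 0.6997/3 = 0.2332
Smallest n/ν is G → limiting reagent.
D consumed = (3/2) × 0.3833 = 0.5750 mol
D remaining = 0.6997 − 0.5750 = 0.1247 mol

0.125 mol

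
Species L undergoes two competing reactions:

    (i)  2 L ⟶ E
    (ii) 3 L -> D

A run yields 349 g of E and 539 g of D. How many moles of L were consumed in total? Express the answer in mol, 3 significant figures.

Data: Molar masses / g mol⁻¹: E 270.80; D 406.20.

6.56 mol

n(E) = 349 / 270.80 = 1.289 mol
n(D) = 539 / 406.20 = 1.327 mol
n(L) via (i) = (2/1)×1.289 = 2.578 mol
n(L) via (ii) = (3/1)×1.327 = 3.981 mol
total n(L) = 2.578 + 3.981 = 6.559 mol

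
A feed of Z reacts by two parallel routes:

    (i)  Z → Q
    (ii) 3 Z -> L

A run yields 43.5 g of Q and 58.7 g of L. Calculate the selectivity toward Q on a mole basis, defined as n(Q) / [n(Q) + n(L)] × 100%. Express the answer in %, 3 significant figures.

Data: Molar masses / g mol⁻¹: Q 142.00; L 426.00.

69.0 %

n(Q) = 43.5 / 142.00 = 0.3063 mol
n(L) = 58.7 / 426.00 = 0.1378 mol
selectivity = 0.3063/(0.3063+0.1378) × 100 = 68.97 %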